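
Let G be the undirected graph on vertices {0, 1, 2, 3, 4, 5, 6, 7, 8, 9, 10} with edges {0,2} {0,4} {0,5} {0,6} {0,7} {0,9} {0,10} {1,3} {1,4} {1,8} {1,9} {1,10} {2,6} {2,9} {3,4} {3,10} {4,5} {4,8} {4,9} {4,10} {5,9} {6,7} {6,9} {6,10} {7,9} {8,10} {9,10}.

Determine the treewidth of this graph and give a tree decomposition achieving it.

Each bag holds 4 vertices, so the decomposition has width 3, which upper-bounds the treewidth. On the other hand G contains the 4-clique {1, 4, 8, 10}. A clique must lie in a single bag of any decomposition, so no decomposition can have width below 3. Therefore the treewidth is 3.

Treewidth 3.
One optimal decomposition is:
Bags: B1 = {1, 4, 8, 10}  B2 = {1, 4, 9, 10}  B3 = {0, 4, 9, 10}  B4 = {0, 4, 5, 9}  B5 = {1, 3, 4, 10}  B6 = {0, 6, 9, 10}  B7 = {0, 6, 7, 9}  B8 = {0, 2, 6, 9}
Tree: B1–B2, B2–B3, B3–B4, B2–B5, B3–B6, B6–B7, B7–B8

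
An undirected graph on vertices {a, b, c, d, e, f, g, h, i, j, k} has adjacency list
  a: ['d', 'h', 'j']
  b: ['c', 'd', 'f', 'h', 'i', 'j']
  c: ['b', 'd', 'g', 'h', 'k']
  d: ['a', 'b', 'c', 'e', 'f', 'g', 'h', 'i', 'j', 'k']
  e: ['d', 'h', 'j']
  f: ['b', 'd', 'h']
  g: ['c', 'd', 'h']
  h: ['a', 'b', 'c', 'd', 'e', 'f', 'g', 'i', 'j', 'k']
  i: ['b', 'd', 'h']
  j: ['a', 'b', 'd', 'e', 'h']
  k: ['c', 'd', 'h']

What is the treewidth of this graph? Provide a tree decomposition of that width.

The largest bag has 4 vertices, giving width 3; this decomposition certifies tw(G) ≤ 3. On the other hand G contains the 4-clique {c, d, g, h}. A clique must lie in a single bag of any decomposition, so no decomposition can have width below 3. Combining the bounds, tw(G) = 3.

Treewidth 3.
Bags: B1 = {a, d, h, j}  B2 = {b, d, h, j}  B3 = {b, d, h, i}  B4 = {b, c, d, h}  B5 = {b, d, f, h}  B6 = {c, d, g, h}  B7 = {c, d, h, k}  B8 = {d, e, h, j}
Tree: B1–B2, B2–B3, B3–B4, B3–B5, B4–B6, B4–B7, B1–B8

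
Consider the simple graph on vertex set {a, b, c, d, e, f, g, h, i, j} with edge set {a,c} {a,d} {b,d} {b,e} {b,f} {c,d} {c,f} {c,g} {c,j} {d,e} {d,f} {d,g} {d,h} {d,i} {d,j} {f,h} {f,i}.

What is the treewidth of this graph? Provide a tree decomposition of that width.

The largest bag has 3 vertices, giving width 2; this decomposition certifies tw(G) ≤ 2. On the other hand G contains the 3-clique {d, f, h}. A clique must lie in a single bag of any decomposition, so no decomposition can have width below 2. The upper and lower bounds meet at 2, so that is the treewidth.

Treewidth 2.
One optimal decomposition is:
Bags: B1 = {c, d, f}  B2 = {a, c, d}  B3 = {d, f, h}  B4 = {c, d, g}  B5 = {b, d, f}  B6 = {b, d, e}  B7 = {d, f, i}  B8 = {c, d, j}
Tree: B1–B2, B1–B3, B1–B4, B3–B5, B5–B6, B5–B7, B2–B8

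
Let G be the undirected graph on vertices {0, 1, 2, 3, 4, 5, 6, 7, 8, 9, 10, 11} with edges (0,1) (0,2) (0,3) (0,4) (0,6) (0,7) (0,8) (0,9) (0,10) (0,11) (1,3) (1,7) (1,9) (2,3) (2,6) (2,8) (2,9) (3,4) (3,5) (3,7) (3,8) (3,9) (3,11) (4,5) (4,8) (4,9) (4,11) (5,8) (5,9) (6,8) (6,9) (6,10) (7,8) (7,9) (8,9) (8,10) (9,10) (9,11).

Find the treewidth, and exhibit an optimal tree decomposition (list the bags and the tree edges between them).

The largest bag has 5 vertices, giving width 4; this decomposition certifies tw(G) ≤ 4. For the lower bound, the 5 vertices {0, 6, 8, 9, 10} are pairwise adjacent, and any tree decomposition puts a clique entirely inside one bag — forcing width ≥ 4. Hence tw(G) = 4 exactly.

Treewidth 4.
One optimal decomposition is:
Bags: B1 = {0, 3, 4, 8, 9}  B2 = {0, 2, 3, 8, 9}  B3 = {0, 2, 6, 8, 9}  B4 = {0, 3, 7, 8, 9}  B5 = {0, 3, 4, 9, 11}  B6 = {0, 1, 3, 7, 9}  B7 = {3, 4, 5, 8, 9}  B8 = {0, 6, 8, 9, 10}
Tree: B1–B2, B2–B3, B1–B4, B1–B5, B4–B6, B1–B7, B3–B8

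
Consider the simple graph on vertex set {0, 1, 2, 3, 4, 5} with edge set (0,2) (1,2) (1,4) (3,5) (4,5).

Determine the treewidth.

1

A width-1 tree decomposition is:
Bags: B1 = {0, 2}  B2 = {1, 2}  B3 = {1, 4}  B4 = {4, 5}  B5 = {3, 5}
Tree: B1–B2, B2–B3, B3–B4, B4–B5
The largest bag has 2 vertices, giving width 1; this decomposition certifies tw(G) ≤ 1. Any graph with an edge has treewidth ≥ 1, and G has the edge 0–2. Combining the bounds, tw(G) = 1.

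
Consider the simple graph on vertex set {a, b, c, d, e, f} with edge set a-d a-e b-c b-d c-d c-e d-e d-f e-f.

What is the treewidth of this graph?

2

A width-2 tree decomposition is:
Bags: B1 = {d, e, f}  B2 = {c, d, e}  B3 = {a, d, e}  B4 = {b, c, d}
Tree: B1–B2, B2–B3, B2–B4
Every bag has size at most 3, so the width is 3 − 1 = 2 and tw(G) ≤ 2. On the other hand G contains the 3-clique {d, e, f}. A clique must lie in a single bag of any decomposition, so no decomposition can have width below 2. The upper and lower bounds meet at 2, so that is the treewidth.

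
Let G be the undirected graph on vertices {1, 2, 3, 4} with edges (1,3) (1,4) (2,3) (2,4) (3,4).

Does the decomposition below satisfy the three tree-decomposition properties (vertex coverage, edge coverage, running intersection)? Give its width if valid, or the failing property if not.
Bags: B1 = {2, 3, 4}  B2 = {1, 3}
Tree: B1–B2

A tree decomposition must satisfy three properties: every vertex lies in some bag; for every edge, both endpoints lie together in some bag; and for every vertex, the bags containing it form a connected subtree. Here edge (4,1) lies in no bag, so the decomposition is invalid.

No — edge (4,1) lies in no bag.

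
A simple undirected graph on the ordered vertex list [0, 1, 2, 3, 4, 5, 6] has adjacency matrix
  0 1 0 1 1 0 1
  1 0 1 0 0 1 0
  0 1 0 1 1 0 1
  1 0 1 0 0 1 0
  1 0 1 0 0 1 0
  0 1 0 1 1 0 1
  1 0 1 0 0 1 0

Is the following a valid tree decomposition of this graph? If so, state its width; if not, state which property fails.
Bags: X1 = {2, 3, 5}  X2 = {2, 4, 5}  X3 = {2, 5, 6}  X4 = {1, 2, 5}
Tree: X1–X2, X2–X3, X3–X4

No — vertex 0 appears in no bag.

A tree decomposition must satisfy three properties: every vertex lies in some bag; for every edge, both endpoints lie together in some bag; and for every vertex, the bags containing it form a connected subtree. Here vertex 0 appears in no bag, so the decomposition is invalid.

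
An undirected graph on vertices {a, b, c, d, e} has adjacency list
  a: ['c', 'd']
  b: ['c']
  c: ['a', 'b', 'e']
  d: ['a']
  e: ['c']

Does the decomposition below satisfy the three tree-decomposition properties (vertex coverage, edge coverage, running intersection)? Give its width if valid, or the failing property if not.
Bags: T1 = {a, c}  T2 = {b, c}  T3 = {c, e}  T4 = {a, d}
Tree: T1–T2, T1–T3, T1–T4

Every vertex of G appears in some bag (union = {a, b, c, d, e}); every edge is covered by a bag; and for each vertex v the set of bags containing v is connected in the bag tree. The decomposition is therefore valid. The largest bag has 2 vertices, so the width is 1.

Yes; width 1.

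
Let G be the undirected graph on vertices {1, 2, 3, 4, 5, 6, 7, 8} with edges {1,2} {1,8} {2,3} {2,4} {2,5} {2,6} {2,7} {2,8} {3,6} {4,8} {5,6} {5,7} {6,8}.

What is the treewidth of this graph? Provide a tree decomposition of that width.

Every bag has size at most 3, so the width is 3 − 1 = 2 and tw(G) ≤ 2. For the lower bound, the 3 vertices {1, 2, 8} are pairwise adjacent, and any tree decomposition puts a clique entirely inside one bag — forcing width ≥ 2. Therefore the treewidth is 2.

Treewidth 2.
One such decomposition:
Bags: B1 = {2, 5, 6}  B2 = {2, 3, 6}  B3 = {2, 5, 7}  B4 = {2, 6, 8}  B5 = {2, 4, 8}  B6 = {1, 2, 8}
Tree: B1–B2, B1–B3, B1–B4, B4–B5, B4–B6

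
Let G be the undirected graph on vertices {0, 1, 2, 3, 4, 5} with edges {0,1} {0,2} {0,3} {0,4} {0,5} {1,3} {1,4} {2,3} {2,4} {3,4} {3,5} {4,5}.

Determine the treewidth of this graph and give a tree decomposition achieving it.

Treewidth 3.
One such decomposition:
Bags: B1 = {0, 2, 3, 4}  B2 = {0, 3, 4, 5}  B3 = {0, 1, 3, 4}
Tree: B1–B2, B2–B3

The largest bag has 4 vertices, giving width 3; this decomposition certifies tw(G) ≤ 3. Conversely, {0, 1, 3, 4} is a clique of size 4, and the vertices of any clique must share a bag in every tree decomposition; so some bag has ≥ 4 vertices and tw(G) ≥ 3. The upper and lower bounds meet at 3, so that is the treewidth.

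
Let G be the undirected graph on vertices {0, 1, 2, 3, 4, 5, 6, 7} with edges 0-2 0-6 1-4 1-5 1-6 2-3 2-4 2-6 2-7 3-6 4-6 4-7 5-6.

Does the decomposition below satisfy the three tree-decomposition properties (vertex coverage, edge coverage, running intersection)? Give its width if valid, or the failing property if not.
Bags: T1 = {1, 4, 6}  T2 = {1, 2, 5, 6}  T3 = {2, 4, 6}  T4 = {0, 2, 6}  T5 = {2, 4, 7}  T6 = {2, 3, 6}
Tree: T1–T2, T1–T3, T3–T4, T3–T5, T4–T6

A tree decomposition must satisfy three properties: every vertex lies in some bag; for every edge, both endpoints lie together in some bag; and for every vertex, the bags containing it form a connected subtree. Here bags containing vertex 2 are not connected in the tree, so the decomposition is invalid.

No — bags containing vertex 2 are not connected in the tree.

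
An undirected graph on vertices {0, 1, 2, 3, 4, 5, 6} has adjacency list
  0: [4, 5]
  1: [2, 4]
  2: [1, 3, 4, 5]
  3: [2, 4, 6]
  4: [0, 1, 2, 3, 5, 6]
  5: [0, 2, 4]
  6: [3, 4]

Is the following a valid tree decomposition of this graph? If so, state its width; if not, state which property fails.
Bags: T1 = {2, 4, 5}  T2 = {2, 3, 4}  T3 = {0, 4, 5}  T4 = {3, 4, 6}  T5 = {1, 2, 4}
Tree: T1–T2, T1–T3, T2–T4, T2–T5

Yes; width 2.

Every vertex of G appears in some bag (union = {0, 1, 2, 3, 4, 5, 6}); every edge is covered by a bag; and for each vertex v the set of bags containing v is connected in the bag tree. The decomposition is therefore valid. The largest bag has 3 vertices, so the width is 2.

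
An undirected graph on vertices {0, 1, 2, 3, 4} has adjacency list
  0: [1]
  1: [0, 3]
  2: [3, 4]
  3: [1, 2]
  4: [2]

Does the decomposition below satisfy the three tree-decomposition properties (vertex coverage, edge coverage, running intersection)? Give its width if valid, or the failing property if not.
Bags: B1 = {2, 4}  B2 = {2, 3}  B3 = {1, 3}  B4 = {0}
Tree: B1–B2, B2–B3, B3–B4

No — edge (1,0) lies in no bag.

A tree decomposition must satisfy three properties: every vertex lies in some bag; for every edge, both endpoints lie together in some bag; and for every vertex, the bags containing it form a connected subtree. Here edge (1,0) lies in no bag, so the decomposition is invalid.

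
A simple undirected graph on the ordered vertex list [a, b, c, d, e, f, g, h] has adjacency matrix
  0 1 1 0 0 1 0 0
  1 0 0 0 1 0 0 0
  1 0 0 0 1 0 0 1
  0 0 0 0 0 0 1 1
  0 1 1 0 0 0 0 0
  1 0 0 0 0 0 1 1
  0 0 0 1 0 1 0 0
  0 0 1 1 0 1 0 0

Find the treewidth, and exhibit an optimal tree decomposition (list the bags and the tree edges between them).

Treewidth 2.
One optimal decomposition is:
Bags: B1 = {d, f, g}  B2 = {d, f, h}  B3 = {a, f, h}  B4 = {a, c, h}  B5 = {a, b, c}  B6 = {b, c, e}
Tree: B1–B2, B2–B3, B3–B4, B4–B5, B5–B6

The largest bag has 3 vertices, giving width 2; this decomposition certifies tw(G) ≤ 2. For the lower bound, G contains the cycle g–d–h–f–g, so G is not a forest; only forests have treewidth ≤ 1, hence tw(G) ≥ 2. Combining the bounds, tw(G) = 2.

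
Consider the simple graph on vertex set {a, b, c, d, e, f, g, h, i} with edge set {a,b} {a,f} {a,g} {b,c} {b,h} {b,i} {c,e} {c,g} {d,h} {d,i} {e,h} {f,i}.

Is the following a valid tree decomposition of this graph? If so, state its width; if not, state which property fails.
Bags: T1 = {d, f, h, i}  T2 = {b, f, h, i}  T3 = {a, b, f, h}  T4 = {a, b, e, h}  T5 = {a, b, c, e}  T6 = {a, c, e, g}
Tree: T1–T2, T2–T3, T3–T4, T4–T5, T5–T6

Yes; width 3.

Checking the three conditions: (i) the bags cover all of {a, b, c, d, e, f, g, h, i}; (ii) for each edge, some bag contains both endpoints; (iii) the bags containing any fixed vertex form a subtree. All hold, so the decomposition is valid with width 4 − 1 = 3.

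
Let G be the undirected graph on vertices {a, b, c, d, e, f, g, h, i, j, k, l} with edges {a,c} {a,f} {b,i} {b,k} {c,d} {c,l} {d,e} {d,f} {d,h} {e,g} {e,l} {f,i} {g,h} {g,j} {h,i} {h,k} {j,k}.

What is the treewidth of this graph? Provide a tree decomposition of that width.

Each bag holds 4 vertices, so the decomposition has width 3, which upper-bounds the treewidth. For the lower bound: the 4 vertex sets {b,j,k}, {i}, {h}, {d,e,f,g} are disjoint, each induces a connected subgraph, and every pair is joined by at least one edge of G. Contracting each set to a single vertex therefore yields K_{4} as a minor, and since treewidth is minor-monotone, tw(G) ≥ tw(K_{4}) = 3. Combining the bounds, tw(G) = 3.

Treewidth 3.
One such decomposition:
Bags: B1 = {b, i, j, k}  B2 = {h, i, j, k}  B3 = {g, h, i, j}  B4 = {f, g, h, i}  B5 = {d, f, g, h}  B6 = {d, e, f, g}  B7 = {a, d, e, f}  B8 = {a, c, d, e}  B9 = {a, c, e, l}
Tree: B1–B2, B2–B3, B3–B4, B4–B5, B5–B6, B6–B7, B7–B8, B8–B9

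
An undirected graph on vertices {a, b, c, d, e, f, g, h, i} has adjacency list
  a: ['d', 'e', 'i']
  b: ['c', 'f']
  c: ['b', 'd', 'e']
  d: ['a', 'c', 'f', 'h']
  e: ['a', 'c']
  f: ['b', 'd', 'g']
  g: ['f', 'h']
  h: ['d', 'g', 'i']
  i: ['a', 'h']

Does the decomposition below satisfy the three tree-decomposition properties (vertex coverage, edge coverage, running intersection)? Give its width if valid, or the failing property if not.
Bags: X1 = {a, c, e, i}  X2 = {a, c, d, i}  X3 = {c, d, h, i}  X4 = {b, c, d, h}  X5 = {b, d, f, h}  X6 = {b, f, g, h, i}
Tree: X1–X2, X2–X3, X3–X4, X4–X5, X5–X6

No — bags containing vertex i are not connected in the tree.

A tree decomposition must satisfy three properties: every vertex lies in some bag; for every edge, both endpoints lie together in some bag; and for every vertex, the bags containing it form a connected subtree. Here bags containing vertex i are not connected in the tree, so the decomposition is invalid.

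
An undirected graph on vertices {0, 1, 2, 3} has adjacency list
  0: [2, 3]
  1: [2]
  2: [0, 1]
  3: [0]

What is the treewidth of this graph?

A width-1 tree decomposition is:
Bags: B1 = {0, 3}  B2 = {0, 2}  B3 = {1, 2}
Tree: B1–B2, B2–B3
The largest bag has 2 vertices, giving width 1; this decomposition certifies tw(G) ≤ 1. G has an edge, so its treewidth is at least 1. Combining the bounds, tw(G) = 1.

1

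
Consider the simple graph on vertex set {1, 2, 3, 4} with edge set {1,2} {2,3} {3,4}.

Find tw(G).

A width-1 tree decomposition is:
Bags: B1 = {2, 3}  B2 = {1, 2}  B3 = {3, 4}
Tree: B1–B2, B1–B3
Each bag holds 2 vertices, so the decomposition has width 1, which upper-bounds the treewidth. Since G has at least one edge (e.g. 2–3), it is not an edgeless graph, so tw(G) ≥ 1. The upper and lower bounds meet at 1, so that is the treewidth.

1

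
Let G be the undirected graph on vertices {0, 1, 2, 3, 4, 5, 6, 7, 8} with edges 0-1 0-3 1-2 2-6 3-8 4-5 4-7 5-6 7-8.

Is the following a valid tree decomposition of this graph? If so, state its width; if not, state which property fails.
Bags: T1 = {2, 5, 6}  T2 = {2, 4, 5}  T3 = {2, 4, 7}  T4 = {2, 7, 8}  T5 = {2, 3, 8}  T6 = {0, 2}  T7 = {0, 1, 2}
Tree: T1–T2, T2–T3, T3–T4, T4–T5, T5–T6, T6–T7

A tree decomposition must satisfy three properties: every vertex lies in some bag; for every edge, both endpoints lie together in some bag; and for every vertex, the bags containing it form a connected subtree. Here edge (3,0) lies in no bag, so the decomposition is invalid.

No — edge (3,0) lies in no bag.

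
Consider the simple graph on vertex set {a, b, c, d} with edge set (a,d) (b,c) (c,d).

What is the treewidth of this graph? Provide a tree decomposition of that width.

Every bag has size at most 2, so the width is 2 − 1 = 1 and tw(G) ≤ 1. Since G has at least one edge (e.g. d–a), it is not an edgeless graph, so tw(G) ≥ 1. Hence tw(G) = 1 exactly.

Treewidth 1.
One optimal decomposition is:
Bags: B1 = {a, d}  B2 = {c, d}  B3 = {b, c}
Tree: B1–B2, B2–B3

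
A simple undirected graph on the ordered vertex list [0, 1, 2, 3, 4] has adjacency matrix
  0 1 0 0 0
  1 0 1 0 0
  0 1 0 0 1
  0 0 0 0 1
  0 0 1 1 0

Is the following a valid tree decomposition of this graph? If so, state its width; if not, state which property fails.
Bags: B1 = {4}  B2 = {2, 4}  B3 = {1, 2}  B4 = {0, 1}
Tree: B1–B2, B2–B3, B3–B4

No — vertex 3 appears in no bag.

A tree decomposition must satisfy three properties: every vertex lies in some bag; for every edge, both endpoints lie together in some bag; and for every vertex, the bags containing it form a connected subtree. Here vertex 3 appears in no bag, so the decomposition is invalid.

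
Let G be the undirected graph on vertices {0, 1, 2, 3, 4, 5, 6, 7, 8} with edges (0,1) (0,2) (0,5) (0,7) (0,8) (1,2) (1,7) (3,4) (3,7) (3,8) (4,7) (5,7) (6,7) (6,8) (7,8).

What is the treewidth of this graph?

2

A width-2 tree decomposition is:
Bags: B1 = {3, 7, 8}  B2 = {0, 7, 8}  B3 = {0, 5, 7}  B4 = {6, 7, 8}  B5 = {0, 1, 7}  B6 = {0, 1, 2}  B7 = {3, 4, 7}
Tree: B1–B2, B2–B3, B1–B4, B3–B5, B5–B6, B1–B7
Each bag holds 3 vertices, so the decomposition has width 2, which upper-bounds the treewidth. Conversely, {0, 1, 2} is a clique of size 3, and the vertices of any clique must share a bag in every tree decomposition; so some bag has ≥ 3 vertices and tw(G) ≥ 2. Hence tw(G) = 2 exactly.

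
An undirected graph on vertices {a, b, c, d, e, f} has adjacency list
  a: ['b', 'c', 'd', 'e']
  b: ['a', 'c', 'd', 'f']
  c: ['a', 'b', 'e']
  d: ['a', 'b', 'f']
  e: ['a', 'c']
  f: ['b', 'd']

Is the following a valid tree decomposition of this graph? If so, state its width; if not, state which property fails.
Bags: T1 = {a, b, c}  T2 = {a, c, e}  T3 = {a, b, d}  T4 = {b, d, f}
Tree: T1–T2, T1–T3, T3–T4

Checking the three conditions: (i) the bags cover all of {a, b, c, d, e, f}; (ii) for each edge, some bag contains both endpoints; (iii) the bags containing any fixed vertex form a subtree. All hold, so the decomposition is valid with width 3 − 1 = 2.

Yes; width 2.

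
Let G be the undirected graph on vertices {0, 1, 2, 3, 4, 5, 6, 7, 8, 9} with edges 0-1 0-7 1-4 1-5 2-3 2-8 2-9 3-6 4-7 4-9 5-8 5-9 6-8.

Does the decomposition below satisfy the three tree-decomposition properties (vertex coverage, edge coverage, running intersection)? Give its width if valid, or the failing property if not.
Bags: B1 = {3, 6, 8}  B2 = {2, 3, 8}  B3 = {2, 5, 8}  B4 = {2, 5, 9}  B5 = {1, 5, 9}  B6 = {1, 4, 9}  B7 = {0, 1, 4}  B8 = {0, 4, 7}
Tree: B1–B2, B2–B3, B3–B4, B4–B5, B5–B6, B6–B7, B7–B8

Vertex coverage: the bags together contain {0, 1, 2, 3, 4, 5, 6, 7, 8, 9}, the full vertex set. Edge coverage: each edge of G has both endpoints in at least one bag. Running intersection: for every vertex, the bags containing it form a connected subtree. All three properties hold, so this is a valid tree decomposition of width max|bag| − 1 = 2, and hence tw(G) ≤ 2.

Yes; width 2.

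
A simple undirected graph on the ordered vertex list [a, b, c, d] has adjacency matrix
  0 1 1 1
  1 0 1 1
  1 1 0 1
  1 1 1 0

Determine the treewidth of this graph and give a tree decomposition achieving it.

Treewidth 3.
One optimal decomposition is:
Bags: B1 = {a, b, c, d}
Tree: (single bag)

A single bag containing all 4 vertices is trivially a valid decomposition of width 3. For the lower bound, the 4 vertices {a, b, c, d} are pairwise adjacent, and any tree decomposition puts a clique entirely inside one bag — forcing width ≥ 3. Therefore the treewidth is 3.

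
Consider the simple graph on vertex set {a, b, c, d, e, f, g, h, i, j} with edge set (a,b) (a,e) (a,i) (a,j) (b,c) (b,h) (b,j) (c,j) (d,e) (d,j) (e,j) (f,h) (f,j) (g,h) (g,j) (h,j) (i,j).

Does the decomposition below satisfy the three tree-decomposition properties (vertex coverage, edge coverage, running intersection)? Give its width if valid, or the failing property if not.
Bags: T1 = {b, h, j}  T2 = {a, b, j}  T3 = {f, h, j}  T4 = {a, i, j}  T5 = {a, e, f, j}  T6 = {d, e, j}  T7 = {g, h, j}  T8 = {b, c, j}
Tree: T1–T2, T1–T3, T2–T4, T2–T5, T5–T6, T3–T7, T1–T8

No — bags containing vertex f are not connected in the tree.

A tree decomposition must satisfy three properties: every vertex lies in some bag; for every edge, both endpoints lie together in some bag; and for every vertex, the bags containing it form a connected subtree. Here bags containing vertex f are not connected in the tree, so the decomposition is invalid.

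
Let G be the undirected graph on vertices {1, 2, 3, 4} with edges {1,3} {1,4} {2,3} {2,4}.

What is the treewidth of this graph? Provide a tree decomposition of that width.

Every bag has size at most 3, so the width is 3 − 1 = 2 and tw(G) ≤ 2. Since 1–4–2–3–1 is a cycle in G, G is not acyclic. Forests are exactly the graphs of treewidth ≤ 1, so tw(G) ≥ 2. The upper and lower bounds meet at 2, so that is the treewidth.

Treewidth 2.
One such decomposition:
Bags: B1 = {1, 2, 4}  B2 = {1, 2, 3}
Tree: B1–B2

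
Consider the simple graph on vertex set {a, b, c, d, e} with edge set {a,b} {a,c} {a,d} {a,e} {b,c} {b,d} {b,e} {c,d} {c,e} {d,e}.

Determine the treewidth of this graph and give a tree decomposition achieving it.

With just one bag of size 5, the width is 5 − 1 = 4, so tw(G) ≤ 4. On the other hand G contains the 5-clique {a, b, c, d, e}. A clique must lie in a single bag of any decomposition, so no decomposition can have width below 4. Combining the bounds, tw(G) = 4.

Treewidth 4.
One optimal decomposition is:
Bags: B1 = {a, b, c, d, e}
Tree: (single bag)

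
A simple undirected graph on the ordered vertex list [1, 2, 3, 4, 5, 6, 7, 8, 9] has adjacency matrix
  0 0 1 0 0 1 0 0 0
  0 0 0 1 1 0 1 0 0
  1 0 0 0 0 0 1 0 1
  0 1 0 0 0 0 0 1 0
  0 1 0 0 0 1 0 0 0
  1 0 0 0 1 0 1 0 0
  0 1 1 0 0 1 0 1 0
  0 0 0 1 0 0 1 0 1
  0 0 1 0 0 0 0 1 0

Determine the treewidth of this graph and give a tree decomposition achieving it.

Treewidth 3.
One optimal decomposition is:
Bags: B1 = {2, 4, 5, 8}  B2 = {2, 5, 7, 8}  B3 = {5, 6, 7, 8}  B4 = {6, 7, 8, 9}  B5 = {3, 6, 7, 9}  B6 = {1, 3, 6, 9}
Tree: B1–B2, B2–B3, B3–B4, B4–B5, B5–B6

Every bag has size at most 4, so the width is 4 − 1 = 3 and tw(G) ≤ 3. For the lower bound: the 4 vertex sets {2,4,5}, {8}, {7}, {1,3,6,9} are disjoint, each induces a connected subgraph, and every pair is joined by at least one edge of G. Contracting each set to a single vertex therefore yields K_{4} as a minor, and since treewidth is minor-monotone, tw(G) ≥ tw(K_{4}) = 3. Hence tw(G) = 3 exactly.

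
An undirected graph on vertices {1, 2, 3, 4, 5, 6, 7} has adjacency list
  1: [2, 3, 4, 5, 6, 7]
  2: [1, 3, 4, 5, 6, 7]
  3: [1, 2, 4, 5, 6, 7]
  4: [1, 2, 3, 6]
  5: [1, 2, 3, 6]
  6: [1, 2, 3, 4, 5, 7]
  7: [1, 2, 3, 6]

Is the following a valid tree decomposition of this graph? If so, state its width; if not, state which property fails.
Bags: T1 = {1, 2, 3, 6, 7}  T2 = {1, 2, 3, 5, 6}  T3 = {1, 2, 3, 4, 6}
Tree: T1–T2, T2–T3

Checking the three conditions: (i) the bags cover all of {1, 2, 3, 4, 5, 6, 7}; (ii) for each edge, some bag contains both endpoints; (iii) the bags containing any fixed vertex form a subtree. All hold, so the decomposition is valid with width 5 − 1 = 4.

Yes; width 4.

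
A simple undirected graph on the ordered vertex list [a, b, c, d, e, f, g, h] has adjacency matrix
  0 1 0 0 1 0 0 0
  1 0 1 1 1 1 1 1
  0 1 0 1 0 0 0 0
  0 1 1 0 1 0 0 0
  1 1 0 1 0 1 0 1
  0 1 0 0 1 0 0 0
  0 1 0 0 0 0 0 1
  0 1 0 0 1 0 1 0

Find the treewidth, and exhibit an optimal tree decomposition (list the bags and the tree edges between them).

Treewidth 2.
One optimal decomposition is:
Bags: B1 = {b, e, h}  B2 = {a, b, e}  B3 = {b, e, f}  B4 = {b, d, e}  B5 = {b, g, h}  B6 = {b, c, d}
Tree: B1–B2, B2–B3, B3–B4, B1–B5, B4–B6

Each bag holds 3 vertices, so the decomposition has width 2, which upper-bounds the treewidth. On the other hand G contains the 3-clique {b, g, h}. A clique must lie in a single bag of any decomposition, so no decomposition can have width below 2. Hence tw(G) = 2 exactly.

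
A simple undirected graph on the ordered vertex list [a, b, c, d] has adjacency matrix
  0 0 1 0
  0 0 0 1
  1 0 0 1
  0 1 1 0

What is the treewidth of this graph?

A width-1 tree decomposition is:
Bags: B1 = {a, c}  B2 = {c, d}  B3 = {b, d}
Tree: B1–B2, B2–B3
Every bag has size at most 2, so the width is 2 − 1 = 1 and tw(G) ≤ 1. Any graph with an edge has treewidth ≥ 1, and G has the edge a–c. Hence tw(G) = 1 exactly.

1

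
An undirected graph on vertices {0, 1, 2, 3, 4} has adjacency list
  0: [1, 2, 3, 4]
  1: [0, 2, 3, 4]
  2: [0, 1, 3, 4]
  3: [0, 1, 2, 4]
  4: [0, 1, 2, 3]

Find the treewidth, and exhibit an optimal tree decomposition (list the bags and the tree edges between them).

Treewidth 4.
One optimal decomposition is:
Bags: B1 = {0, 1, 2, 3, 4}
Tree: (single bag)

A single bag containing all 5 vertices is trivially a valid decomposition of width 4. Conversely, {0, 1, 2, 3, 4} is a clique of size 5, and the vertices of any clique must share a bag in every tree decomposition; so some bag has ≥ 5 vertices and tw(G) ≥ 4. Therefore the treewidth is 4.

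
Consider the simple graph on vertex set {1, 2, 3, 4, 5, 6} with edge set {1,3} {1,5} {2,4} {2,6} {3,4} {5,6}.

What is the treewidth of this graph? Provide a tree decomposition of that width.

Every bag has size at most 3, so the width is 3 − 1 = 2 and tw(G) ≤ 2. The edges 1–3–4–2–6–5–1 form a cycle, so G is not a tree and its treewidth is at least 2. Combining the bounds, tw(G) = 2.

Treewidth 2.
Bags: B1 = {1, 3, 4}  B2 = {1, 2, 4}  B3 = {1, 2, 6}  B4 = {1, 5, 6}
Tree: B1–B2, B2–B3, B3–B4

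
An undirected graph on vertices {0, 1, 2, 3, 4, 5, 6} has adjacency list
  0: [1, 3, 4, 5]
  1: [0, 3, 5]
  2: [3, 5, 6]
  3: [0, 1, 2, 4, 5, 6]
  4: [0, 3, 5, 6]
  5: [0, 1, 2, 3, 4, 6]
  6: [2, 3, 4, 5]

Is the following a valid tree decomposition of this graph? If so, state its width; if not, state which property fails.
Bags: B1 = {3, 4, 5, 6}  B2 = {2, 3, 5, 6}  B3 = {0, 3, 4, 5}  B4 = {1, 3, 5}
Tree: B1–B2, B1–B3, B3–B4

A tree decomposition must satisfy three properties: every vertex lies in some bag; for every edge, both endpoints lie together in some bag; and for every vertex, the bags containing it form a connected subtree. Here edge (0,1) lies in no bag, so the decomposition is invalid.

No — edge (0,1) lies in no bag.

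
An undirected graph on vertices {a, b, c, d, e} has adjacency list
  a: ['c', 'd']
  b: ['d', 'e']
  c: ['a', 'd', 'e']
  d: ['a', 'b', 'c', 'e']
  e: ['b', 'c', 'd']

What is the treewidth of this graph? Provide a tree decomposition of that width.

Treewidth 2.
One optimal decomposition is:
Bags: B1 = {c, d, e}  B2 = {b, d, e}  B3 = {a, c, d}
Tree: B1–B2, B1–B3

Every bag has size at most 3, so the width is 3 − 1 = 2 and tw(G) ≤ 2. For the lower bound, the 3 vertices {c, d, e} are pairwise adjacent, and any tree decomposition puts a clique entirely inside one bag — forcing width ≥ 2. Hence tw(G) = 2 exactly.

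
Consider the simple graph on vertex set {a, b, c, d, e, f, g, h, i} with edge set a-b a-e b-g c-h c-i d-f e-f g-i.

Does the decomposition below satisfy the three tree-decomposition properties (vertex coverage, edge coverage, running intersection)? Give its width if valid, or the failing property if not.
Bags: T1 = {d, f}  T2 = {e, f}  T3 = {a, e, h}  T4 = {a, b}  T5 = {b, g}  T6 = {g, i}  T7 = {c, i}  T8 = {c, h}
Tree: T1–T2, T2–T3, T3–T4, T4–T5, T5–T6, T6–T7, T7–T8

No — bags containing vertex h are not connected in the tree.

A tree decomposition must satisfy three properties: every vertex lies in some bag; for every edge, both endpoints lie together in some bag; and for every vertex, the bags containing it form a connected subtree. Here bags containing vertex h are not connected in the tree, so the decomposition is invalid.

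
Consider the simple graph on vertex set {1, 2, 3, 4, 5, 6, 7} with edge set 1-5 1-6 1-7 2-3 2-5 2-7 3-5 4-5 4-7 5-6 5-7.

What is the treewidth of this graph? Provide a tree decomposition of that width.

Each bag holds 3 vertices, so the decomposition has width 2, which upper-bounds the treewidth. For the lower bound, the 3 vertices {2, 3, 5} are pairwise adjacent, and any tree decomposition puts a clique entirely inside one bag — forcing width ≥ 2. Combining the bounds, tw(G) = 2.

Treewidth 2.
Bags: B1 = {2, 5, 7}  B2 = {1, 5, 7}  B3 = {4, 5, 7}  B4 = {1, 5, 6}  B5 = {2, 3, 5}
Tree: B1–B2, B1–B3, B2–B4, B1–B5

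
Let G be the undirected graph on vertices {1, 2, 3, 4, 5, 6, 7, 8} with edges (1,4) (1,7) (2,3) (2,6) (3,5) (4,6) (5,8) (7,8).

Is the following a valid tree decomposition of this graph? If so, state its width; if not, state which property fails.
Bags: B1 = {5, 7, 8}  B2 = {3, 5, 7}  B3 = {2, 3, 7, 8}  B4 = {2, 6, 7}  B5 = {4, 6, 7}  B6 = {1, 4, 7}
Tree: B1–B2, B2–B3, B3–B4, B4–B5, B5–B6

A tree decomposition must satisfy three properties: every vertex lies in some bag; for every edge, both endpoints lie together in some bag; and for every vertex, the bags containing it form a connected subtree. Here bags containing vertex 8 are not connected in the tree, so the decomposition is invalid.

No — bags containing vertex 8 are not connected in the tree.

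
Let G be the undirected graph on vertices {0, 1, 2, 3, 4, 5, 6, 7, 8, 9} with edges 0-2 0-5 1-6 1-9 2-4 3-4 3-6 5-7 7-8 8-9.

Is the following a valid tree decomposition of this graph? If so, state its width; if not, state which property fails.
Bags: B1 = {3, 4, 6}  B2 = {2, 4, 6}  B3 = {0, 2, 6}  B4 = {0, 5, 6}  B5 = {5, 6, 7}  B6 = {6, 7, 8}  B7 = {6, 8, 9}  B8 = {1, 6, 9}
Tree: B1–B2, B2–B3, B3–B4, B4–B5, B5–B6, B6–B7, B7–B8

Yes; width 2.

Every vertex of G appears in some bag (union = {0, 1, 2, 3, 4, 5, 6, 7, 8, 9}); every edge is covered by a bag; and for each vertex v the set of bags containing v is connected in the bag tree. The decomposition is therefore valid. The largest bag has 3 vertices, so the width is 2.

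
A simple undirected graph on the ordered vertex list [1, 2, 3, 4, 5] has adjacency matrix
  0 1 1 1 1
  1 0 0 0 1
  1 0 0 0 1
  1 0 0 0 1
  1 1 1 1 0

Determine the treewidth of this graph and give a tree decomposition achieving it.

Every bag has size at most 3, so the width is 3 − 1 = 2 and tw(G) ≤ 2. Conversely, {1, 2, 5} is a clique of size 3, and the vertices of any clique must share a bag in every tree decomposition; so some bag has ≥ 3 vertices and tw(G) ≥ 2. Therefore the treewidth is 2.

Treewidth 2.
One optimal decomposition is:
Bags: B1 = {1, 4, 5}  B2 = {1, 3, 5}  B3 = {1, 2, 5}
Tree: B1–B2, B1–B3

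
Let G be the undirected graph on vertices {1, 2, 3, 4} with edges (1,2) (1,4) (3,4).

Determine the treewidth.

A width-1 tree decomposition is:
Bags: B1 = {3, 4}  B2 = {1, 4}  B3 = {1, 2}
Tree: B1–B2, B2–B3
The largest bag has 2 vertices, giving width 1; this decomposition certifies tw(G) ≤ 1. Any graph with an edge has treewidth ≥ 1, and G has the edge 4–3. Combining the bounds, tw(G) = 1.

1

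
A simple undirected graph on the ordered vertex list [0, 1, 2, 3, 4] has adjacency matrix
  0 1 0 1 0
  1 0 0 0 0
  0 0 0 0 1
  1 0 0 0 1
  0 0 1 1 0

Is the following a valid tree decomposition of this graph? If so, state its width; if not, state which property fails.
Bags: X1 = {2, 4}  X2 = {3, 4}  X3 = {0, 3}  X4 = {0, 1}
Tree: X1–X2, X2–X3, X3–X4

Yes; width 1.

Every vertex of G appears in some bag (union = {0, 1, 2, 3, 4}); every edge is covered by a bag; and for each vertex v the set of bags containing v is connected in the bag tree. The decomposition is therefore valid. The largest bag has 2 vertices, so the width is 1.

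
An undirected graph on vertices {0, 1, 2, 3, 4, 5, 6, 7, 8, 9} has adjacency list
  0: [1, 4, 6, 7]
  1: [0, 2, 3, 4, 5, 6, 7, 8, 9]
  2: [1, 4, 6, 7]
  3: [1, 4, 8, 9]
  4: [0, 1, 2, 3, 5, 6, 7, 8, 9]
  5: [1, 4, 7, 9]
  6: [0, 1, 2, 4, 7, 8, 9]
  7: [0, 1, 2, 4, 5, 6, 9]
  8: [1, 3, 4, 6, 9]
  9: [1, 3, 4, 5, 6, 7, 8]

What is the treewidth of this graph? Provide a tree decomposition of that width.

Treewidth 4.
Bags: B1 = {1, 4, 6, 7, 9}  B2 = {1, 4, 6, 8, 9}  B3 = {0, 1, 4, 6, 7}  B4 = {1, 3, 4, 8, 9}  B5 = {1, 4, 5, 7, 9}  B6 = {1, 2, 4, 6, 7}
Tree: B1–B2, B1–B3, B2–B4, B1–B5, B3–B6

The largest bag has 5 vertices, giving width 4; this decomposition certifies tw(G) ≤ 4. On the other hand G contains the 5-clique {1, 3, 4, 8, 9}. A clique must lie in a single bag of any decomposition, so no decomposition can have width below 4. The upper and lower bounds meet at 4, so that is the treewidth.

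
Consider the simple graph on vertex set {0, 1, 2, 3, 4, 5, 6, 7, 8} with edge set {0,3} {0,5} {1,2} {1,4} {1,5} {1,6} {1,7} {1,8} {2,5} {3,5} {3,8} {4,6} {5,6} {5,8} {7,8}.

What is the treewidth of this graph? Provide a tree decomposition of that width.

The largest bag has 3 vertices, giving width 2; this decomposition certifies tw(G) ≤ 2. For the lower bound, the 3 vertices {0, 3, 5} are pairwise adjacent, and any tree decomposition puts a clique entirely inside one bag — forcing width ≥ 2. Hence tw(G) = 2 exactly.

Treewidth 2.
One such decomposition:
Bags: B1 = {1, 4, 6}  B2 = {1, 5, 6}  B3 = {1, 5, 8}  B4 = {1, 2, 5}  B5 = {3, 5, 8}  B6 = {1, 7, 8}  B7 = {0, 3, 5}
Tree: B1–B2, B2–B3, B2–B4, B3–B5, B3–B6, B5–B7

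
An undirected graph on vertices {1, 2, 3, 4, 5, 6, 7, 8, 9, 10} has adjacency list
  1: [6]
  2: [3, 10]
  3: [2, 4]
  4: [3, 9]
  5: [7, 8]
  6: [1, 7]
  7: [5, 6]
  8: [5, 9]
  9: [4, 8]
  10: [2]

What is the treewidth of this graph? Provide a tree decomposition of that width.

Treewidth 1.
One such decomposition:
Bags: B1 = {2, 10}  B2 = {2, 3}  B3 = {3, 4}  B4 = {4, 9}  B5 = {8, 9}  B6 = {5, 8}  B7 = {5, 7}  B8 = {6, 7}  B9 = {1, 6}
Tree: B1–B2, B2–B3, B3–B4, B4–B5, B5–B6, B6–B7, B7–B8, B8–B9

Every bag has size at most 2, so the width is 2 − 1 = 1 and tw(G) ≤ 1. G has an edge, so its treewidth is at least 1. Combining the bounds, tw(G) = 1.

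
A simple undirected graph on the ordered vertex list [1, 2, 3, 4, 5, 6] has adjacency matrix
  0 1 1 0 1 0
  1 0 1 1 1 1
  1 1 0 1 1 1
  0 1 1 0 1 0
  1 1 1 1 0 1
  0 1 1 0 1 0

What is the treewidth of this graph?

3

A width-3 tree decomposition is:
Bags: B1 = {2, 3, 4, 5}  B2 = {2, 3, 5, 6}  B3 = {1, 2, 3, 5}
Tree: B1–B2, B1–B3
The largest bag has 4 vertices, giving width 3; this decomposition certifies tw(G) ≤ 3. For the lower bound, the 4 vertices {1, 2, 3, 5} are pairwise adjacent, and any tree decomposition puts a clique entirely inside one bag — forcing width ≥ 3. The upper and lower bounds meet at 3, so that is the treewidth.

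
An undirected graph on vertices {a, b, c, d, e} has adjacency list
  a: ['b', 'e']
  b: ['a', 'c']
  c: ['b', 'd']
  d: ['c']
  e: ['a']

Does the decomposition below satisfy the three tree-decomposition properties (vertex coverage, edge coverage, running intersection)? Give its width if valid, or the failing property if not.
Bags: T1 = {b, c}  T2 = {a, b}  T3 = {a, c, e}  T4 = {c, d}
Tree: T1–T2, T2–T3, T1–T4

A tree decomposition must satisfy three properties: every vertex lies in some bag; for every edge, both endpoints lie together in some bag; and for every vertex, the bags containing it form a connected subtree. Here bags containing vertex c are not connected in the tree, so the decomposition is invalid.

No — bags containing vertex c are not connected in the tree.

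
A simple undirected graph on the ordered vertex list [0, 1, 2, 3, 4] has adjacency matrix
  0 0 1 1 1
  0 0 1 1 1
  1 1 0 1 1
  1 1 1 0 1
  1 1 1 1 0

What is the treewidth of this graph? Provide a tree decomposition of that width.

Each bag holds 4 vertices, so the decomposition has width 3, which upper-bounds the treewidth. On the other hand G contains the 4-clique {0, 2, 3, 4}. A clique must lie in a single bag of any decomposition, so no decomposition can have width below 3. Therefore the treewidth is 3.

Treewidth 3.
One optimal decomposition is:
Bags: B1 = {0, 2, 3, 4}  B2 = {1, 2, 3, 4}
Tree: B1–B2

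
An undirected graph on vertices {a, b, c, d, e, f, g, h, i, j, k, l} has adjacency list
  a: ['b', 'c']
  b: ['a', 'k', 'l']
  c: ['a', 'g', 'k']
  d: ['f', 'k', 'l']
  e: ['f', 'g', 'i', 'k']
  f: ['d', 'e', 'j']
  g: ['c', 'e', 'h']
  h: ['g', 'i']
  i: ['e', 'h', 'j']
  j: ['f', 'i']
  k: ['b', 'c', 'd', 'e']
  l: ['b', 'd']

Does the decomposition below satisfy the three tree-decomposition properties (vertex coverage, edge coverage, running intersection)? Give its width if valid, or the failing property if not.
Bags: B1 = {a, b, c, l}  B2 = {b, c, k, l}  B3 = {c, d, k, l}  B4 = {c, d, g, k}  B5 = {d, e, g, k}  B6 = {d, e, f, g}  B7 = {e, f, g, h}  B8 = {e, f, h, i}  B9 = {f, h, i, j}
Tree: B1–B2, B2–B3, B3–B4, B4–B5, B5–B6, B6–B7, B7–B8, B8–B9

Yes; width 3.

Vertex coverage: the bags together contain {a, b, c, d, e, f, g, h, i, j, k, l}, the full vertex set. Edge coverage: each edge of G has both endpoints in at least one bag. Running intersection: for every vertex, the bags containing it form a connected subtree. All three properties hold, so this is a valid tree decomposition of width max|bag| − 1 = 3, and hence tw(G) ≤ 3.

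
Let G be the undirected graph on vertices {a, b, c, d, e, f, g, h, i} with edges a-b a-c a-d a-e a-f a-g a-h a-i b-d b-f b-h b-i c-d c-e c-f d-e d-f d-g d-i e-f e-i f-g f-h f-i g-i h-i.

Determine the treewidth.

A width-4 tree decomposition is:
Bags: B1 = {a, c, d, e, f}  B2 = {a, d, e, f, i}  B3 = {a, d, f, g, i}  B4 = {a, b, d, f, i}  B5 = {a, b, f, h, i}
Tree: B1–B2, B2–B3, B2–B4, B4–B5
Each bag holds 5 vertices, so the decomposition has width 4, which upper-bounds the treewidth. For the lower bound, the 5 vertices {a, c, d, e, f} are pairwise adjacent, and any tree decomposition puts a clique entirely inside one bag — forcing width ≥ 4. Therefore the treewidth is 4.

4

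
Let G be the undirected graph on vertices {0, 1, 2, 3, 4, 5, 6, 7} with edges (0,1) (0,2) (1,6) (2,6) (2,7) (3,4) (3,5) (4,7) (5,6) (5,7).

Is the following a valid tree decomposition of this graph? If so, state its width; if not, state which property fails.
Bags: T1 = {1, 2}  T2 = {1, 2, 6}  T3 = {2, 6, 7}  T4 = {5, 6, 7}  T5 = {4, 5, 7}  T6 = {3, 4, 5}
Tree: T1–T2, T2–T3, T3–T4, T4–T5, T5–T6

No — vertex 0 appears in no bag.

A tree decomposition must satisfy three properties: every vertex lies in some bag; for every edge, both endpoints lie together in some bag; and for every vertex, the bags containing it form a connected subtree. Here vertex 0 appears in no bag, so the decomposition is invalid.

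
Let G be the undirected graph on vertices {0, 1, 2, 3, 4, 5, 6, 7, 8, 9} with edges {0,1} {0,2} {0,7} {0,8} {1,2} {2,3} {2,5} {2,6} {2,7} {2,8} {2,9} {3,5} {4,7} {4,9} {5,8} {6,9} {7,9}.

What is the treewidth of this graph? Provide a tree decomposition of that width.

Treewidth 2.
One such decomposition:
Bags: B1 = {2, 6, 9}  B2 = {2, 7, 9}  B3 = {0, 2, 7}  B4 = {0, 2, 8}  B5 = {2, 5, 8}  B6 = {0, 1, 2}  B7 = {4, 7, 9}  B8 = {2, 3, 5}
Tree: B1–B2, B2–B3, B3–B4, B4–B5, B4–B6, B2–B7, B5–B8

Every bag has size at most 3, so the width is 3 − 1 = 2 and tw(G) ≤ 2. Conversely, {0, 2, 8} is a clique of size 3, and the vertices of any clique must share a bag in every tree decomposition; so some bag has ≥ 3 vertices and tw(G) ≥ 2. The upper and lower bounds meet at 2, so that is the treewidth.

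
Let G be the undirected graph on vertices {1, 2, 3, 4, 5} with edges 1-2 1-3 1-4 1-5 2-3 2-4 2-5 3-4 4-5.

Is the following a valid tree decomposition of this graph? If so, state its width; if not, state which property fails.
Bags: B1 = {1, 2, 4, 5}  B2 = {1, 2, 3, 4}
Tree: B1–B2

Every vertex of G appears in some bag (union = {1, 2, 3, 4, 5}); every edge is covered by a bag; and for each vertex v the set of bags containing v is connected in the bag tree. The decomposition is therefore valid. The largest bag has 4 vertices, so the width is 3.

Yes; width 3.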